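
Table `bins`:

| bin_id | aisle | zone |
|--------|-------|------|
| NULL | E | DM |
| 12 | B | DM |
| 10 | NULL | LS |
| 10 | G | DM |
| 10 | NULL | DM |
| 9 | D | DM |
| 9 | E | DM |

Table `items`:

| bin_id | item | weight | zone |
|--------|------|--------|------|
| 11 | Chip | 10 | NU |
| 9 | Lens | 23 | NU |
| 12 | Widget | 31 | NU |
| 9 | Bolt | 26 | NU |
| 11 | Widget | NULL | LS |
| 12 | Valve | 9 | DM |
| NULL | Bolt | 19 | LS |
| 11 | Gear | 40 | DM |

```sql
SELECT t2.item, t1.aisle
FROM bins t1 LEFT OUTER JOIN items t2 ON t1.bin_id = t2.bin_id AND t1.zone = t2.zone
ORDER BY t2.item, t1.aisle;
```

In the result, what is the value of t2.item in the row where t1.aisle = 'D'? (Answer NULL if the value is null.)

NULL

LEFT JOIN keeps every row from `bins`; unmatched rows get NULL for `items`'s columns.
Matching on t1.bin_id = t2.bin_id AND t1.zone = t2.zone. A NULL in a compared column never satisfies the condition.
- t1[0] bin_id=NULL, zone=DM → no match; kept with NULLs on the t2 side.
- t1[1] bin_id=12, zone=DM → 1 match(es) in t2 → 1 row(s).
- t1[2] bin_id=10, zone=LS → no match; kept with NULLs on the t2 side.
- t1[3] bin_id=10, zone=DM → no match; kept with NULLs on the t2 side.
- t1[4] bin_id=10, zone=DM → no match; kept with NULLs on the t2 side.
- t1[5] bin_id=9, zone=DM → no match; kept with NULLs on the t2 side.
- t1[6] bin_id=9, zone=DM → no match; kept with NULLs on the t2 side.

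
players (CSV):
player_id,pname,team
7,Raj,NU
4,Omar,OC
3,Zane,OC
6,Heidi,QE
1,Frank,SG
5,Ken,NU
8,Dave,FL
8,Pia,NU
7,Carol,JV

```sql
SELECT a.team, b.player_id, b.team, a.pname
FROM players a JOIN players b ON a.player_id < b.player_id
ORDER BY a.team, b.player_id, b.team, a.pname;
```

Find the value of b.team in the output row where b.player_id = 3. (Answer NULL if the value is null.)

OC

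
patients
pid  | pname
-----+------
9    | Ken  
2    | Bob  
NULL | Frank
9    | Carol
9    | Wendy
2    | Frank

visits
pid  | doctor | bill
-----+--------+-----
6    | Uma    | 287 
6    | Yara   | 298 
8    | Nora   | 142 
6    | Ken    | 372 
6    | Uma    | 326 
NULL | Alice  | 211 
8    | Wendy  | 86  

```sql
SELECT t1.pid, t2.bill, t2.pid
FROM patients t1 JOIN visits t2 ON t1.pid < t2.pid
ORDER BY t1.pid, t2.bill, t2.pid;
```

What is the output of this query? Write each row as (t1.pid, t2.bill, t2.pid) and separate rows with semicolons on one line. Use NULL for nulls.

(2, 86, 8); (2, 86, 8); (2, 142, 8); (2, 142, 8); (2, 287, 6); (2, 287, 6); (2, 298, 6); (2, 298, 6); (2, 326, 6); (2, 326, 6); (2, 372, 6); (2, 372, 6)

INNER JOIN keeps only pairs where the ON condition holds.
Matching on t1.pid < t2.pid. A NULL in a compared column never satisfies the condition.
- t1 row (pid=9): no match → dropped.
- t1 row (pid=2): matches 6 t2 row(s) → 6 output row(s).
- t1 row (pid=NULL): no match → dropped.
- t1 row (pid=9): no match → dropped.
- t1 row (pid=9): no match → dropped.
- t1 row (pid=2): matches 6 t2 row(s) → 6 output row(s).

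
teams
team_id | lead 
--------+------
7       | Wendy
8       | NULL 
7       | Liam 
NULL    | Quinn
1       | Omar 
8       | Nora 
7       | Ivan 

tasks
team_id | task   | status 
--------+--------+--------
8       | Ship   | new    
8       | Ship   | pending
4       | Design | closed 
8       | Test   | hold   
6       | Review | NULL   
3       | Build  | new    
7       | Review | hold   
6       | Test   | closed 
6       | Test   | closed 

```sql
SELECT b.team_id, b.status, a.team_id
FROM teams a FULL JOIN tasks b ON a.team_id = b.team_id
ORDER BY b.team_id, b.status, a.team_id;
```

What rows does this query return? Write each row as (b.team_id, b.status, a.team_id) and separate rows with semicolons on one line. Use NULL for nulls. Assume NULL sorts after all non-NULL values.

FULL OUTER JOIN keeps every row from both sides; unmatched rows get NULL for the other side's columns.
Matching on a.team_id = b.team_id. A NULL in a compared column never satisfies the condition.
- a (team_id=7) pairs with 1 row(s) of b.
- a (team_id=8) pairs with 3 row(s) of b.
- a (team_id=7) pairs with 1 row(s) of b.
- a (team_id=NULL) has no partner → padded with NULL.
- a (team_id=1) has no partner → padded with NULL.
- a (team_id=8) pairs with 3 row(s) of b.
- a (team_id=7) pairs with 1 row(s) of b.
- plus 5 unmatched b row(s), each kept with NULL a columns.

(3, new, NULL); (4, closed, NULL); (6, closed, NULL); (6, closed, NULL); (6, NULL, NULL); (7, hold, 7); (7, hold, 7); (7, hold, 7); (8, hold, 8); (8, hold, 8); (8, new, 8); (8, new, 8); (8, pending, 8); (8, pending, 8); (NULL, NULL, 1); (NULL, NULL, NULL)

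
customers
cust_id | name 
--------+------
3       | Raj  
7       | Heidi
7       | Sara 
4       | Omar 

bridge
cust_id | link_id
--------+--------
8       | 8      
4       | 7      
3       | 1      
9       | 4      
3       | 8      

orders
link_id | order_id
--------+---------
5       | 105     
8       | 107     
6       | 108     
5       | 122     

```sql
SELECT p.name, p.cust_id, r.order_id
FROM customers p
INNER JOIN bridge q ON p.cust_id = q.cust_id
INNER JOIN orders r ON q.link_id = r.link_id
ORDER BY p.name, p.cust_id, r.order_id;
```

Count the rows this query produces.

1

Evaluate left to right. First `customers p INNER JOIN bridge q` on cust_id: 3 row(s).
Then INNER JOIN `orders r` on link_id: keep only rows whose q.link_id appears in r.
Result: 1 row(s).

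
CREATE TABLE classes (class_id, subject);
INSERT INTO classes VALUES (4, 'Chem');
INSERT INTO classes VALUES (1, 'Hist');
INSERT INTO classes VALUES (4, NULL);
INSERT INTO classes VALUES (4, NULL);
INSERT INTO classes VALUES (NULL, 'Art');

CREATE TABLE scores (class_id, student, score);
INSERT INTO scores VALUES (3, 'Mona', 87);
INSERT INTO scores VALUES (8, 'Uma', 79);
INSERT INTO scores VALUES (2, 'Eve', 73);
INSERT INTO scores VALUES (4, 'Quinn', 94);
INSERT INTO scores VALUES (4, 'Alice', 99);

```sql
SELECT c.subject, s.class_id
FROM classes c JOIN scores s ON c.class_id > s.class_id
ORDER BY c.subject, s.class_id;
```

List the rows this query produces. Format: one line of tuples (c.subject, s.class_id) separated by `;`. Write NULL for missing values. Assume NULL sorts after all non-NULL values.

(Chem, 2); (Chem, 3); (NULL, 2); (NULL, 2); (NULL, 3); (NULL, 3)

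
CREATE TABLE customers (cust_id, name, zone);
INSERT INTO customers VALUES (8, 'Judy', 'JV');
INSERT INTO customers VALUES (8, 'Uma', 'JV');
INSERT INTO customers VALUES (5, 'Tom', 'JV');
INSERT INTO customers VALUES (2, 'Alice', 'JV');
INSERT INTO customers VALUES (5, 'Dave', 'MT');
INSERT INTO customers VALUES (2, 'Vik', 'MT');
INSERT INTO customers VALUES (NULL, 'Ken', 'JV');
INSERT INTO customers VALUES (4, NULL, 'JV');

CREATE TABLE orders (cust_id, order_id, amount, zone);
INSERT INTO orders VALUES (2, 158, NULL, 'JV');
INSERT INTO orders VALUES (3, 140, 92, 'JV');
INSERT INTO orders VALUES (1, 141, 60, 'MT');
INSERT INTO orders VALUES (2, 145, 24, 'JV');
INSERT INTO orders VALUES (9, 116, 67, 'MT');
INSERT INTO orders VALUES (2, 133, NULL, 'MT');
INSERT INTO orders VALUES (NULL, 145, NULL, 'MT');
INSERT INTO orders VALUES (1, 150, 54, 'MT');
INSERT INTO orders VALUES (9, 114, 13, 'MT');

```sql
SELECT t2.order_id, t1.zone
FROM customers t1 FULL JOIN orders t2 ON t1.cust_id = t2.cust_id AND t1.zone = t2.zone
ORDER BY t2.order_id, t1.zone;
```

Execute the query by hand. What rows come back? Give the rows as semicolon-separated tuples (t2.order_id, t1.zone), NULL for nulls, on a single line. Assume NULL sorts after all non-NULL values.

(114, NULL); (116, NULL); (133, MT); (140, NULL); (141, NULL); (145, JV); (145, NULL); (150, NULL); (158, JV); (NULL, JV); (NULL, JV); (NULL, JV); (NULL, JV); (NULL, JV); (NULL, MT)

FULL OUTER JOIN keeps every row from both sides; unmatched rows get NULL for the other side's columns.
Matching on t1.cust_id = t2.cust_id AND t1.zone = t2.zone. A NULL in a compared column never satisfies the condition.
Matched pairs: 3; unmatched t1 rows kept: 6; unmatched t2 rows kept: 6.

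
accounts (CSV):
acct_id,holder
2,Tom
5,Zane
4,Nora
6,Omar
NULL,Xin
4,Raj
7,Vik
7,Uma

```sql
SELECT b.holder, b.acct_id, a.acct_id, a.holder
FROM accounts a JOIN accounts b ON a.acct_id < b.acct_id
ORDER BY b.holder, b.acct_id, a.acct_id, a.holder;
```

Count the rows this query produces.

19

INNER JOIN keeps only pairs where the ON condition holds.
Matching on a.acct_id < b.acct_id. A NULL in a compared column never satisfies the condition.
Matched pairs: 19.
Total: 19 rows.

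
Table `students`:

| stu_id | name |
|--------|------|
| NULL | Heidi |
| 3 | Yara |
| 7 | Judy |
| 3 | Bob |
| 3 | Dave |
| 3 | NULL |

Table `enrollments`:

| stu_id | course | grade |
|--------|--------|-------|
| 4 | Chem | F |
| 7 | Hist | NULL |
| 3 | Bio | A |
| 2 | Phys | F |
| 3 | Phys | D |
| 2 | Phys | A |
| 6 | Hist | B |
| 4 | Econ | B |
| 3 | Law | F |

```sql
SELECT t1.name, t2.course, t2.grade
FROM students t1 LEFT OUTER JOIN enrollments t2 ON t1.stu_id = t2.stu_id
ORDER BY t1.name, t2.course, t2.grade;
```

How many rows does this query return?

LEFT JOIN keeps every row from `students`; unmatched rows get NULL for `enrollments`'s columns.
Matching on t1.stu_id = t2.stu_id. A NULL in a compared column never satisfies the condition.
- stu_id=NULL: no t2 row matches, row kept with t2 columns NULL.
- stu_id=3: 3 matching t2 row(s), so 3 row(s) emitted.
- stu_id=7: 1 matching t2 row(s), so 1 row(s) emitted.
- stu_id=3: 3 matching t2 row(s), so 3 row(s) emitted.
- stu_id=3: 3 matching t2 row(s), so 3 row(s) emitted.
- stu_id=3: 3 matching t2 row(s), so 3 row(s) emitted.
Total: 13 matched + 1 padded = 14 rows.

14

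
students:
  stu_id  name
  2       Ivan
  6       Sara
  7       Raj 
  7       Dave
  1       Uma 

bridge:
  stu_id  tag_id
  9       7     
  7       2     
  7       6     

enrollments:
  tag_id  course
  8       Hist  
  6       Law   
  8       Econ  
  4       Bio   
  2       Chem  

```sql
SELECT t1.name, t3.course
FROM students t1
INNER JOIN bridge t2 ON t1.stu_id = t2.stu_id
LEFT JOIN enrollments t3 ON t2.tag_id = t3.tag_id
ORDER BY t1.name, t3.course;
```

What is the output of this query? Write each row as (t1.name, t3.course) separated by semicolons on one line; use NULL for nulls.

(Dave, Chem); (Dave, Law); (Raj, Chem); (Raj, Law)

Step 1 — t1 INNER JOIN t2 on stu_id → 4 row(s).
Then LEFT JOIN `enrollments t3` on tag_id: each of those 4 rows is kept; rows whose t2.tag_id has no match in t3 get NULL for t3's columns.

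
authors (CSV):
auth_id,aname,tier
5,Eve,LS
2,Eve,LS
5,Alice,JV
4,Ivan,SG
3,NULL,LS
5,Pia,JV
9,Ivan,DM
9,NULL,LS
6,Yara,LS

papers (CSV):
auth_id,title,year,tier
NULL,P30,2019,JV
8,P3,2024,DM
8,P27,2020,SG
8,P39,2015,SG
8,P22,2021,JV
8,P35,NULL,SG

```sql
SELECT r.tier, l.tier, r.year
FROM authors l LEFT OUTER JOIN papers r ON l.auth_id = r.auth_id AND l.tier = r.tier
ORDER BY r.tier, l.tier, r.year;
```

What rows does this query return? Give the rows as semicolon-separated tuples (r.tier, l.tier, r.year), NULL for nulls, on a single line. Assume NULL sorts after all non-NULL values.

(NULL, DM, NULL); (NULL, JV, NULL); (NULL, JV, NULL); (NULL, LS, NULL); (NULL, LS, NULL); (NULL, LS, NULL); (NULL, LS, NULL); (NULL, LS, NULL); (NULL, SG, NULL)

LEFT JOIN keeps every row from `authors`; unmatched rows get NULL for `papers`'s columns.
Matching on l.auth_id = r.auth_id AND l.tier = r.tier. A NULL in a compared column never satisfies the condition.
Matched pairs: 0; unmatched l rows kept: 9.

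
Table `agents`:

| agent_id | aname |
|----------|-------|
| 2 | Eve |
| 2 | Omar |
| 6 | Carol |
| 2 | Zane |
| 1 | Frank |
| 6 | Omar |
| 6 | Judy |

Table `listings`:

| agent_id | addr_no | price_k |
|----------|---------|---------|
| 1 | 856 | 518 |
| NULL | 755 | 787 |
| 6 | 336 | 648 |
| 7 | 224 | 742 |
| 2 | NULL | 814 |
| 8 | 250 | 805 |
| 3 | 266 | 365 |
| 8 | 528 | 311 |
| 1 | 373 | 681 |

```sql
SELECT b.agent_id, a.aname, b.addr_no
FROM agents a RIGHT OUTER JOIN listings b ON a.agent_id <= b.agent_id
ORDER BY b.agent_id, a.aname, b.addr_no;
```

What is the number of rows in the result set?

39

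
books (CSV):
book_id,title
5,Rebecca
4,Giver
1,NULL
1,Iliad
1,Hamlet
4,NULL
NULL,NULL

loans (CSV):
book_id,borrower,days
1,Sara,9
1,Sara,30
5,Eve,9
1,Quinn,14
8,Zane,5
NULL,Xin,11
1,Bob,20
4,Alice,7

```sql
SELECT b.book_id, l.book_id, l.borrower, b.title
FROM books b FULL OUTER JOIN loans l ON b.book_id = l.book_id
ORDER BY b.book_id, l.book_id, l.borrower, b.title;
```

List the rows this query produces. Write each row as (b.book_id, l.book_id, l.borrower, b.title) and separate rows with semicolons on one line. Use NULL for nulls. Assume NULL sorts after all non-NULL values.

(1, 1, Bob, Hamlet); (1, 1, Bob, Iliad); (1, 1, Bob, NULL); (1, 1, Quinn, Hamlet); (1, 1, Quinn, Iliad); (1, 1, Quinn, NULL); (1, 1, Sara, Hamlet); (1, 1, Sara, Hamlet); (1, 1, Sara, Iliad); (1, 1, Sara, Iliad); (1, 1, Sara, NULL); (1, 1, Sara, NULL); (4, 4, Alice, Giver); (4, 4, Alice, NULL); (5, 5, Eve, Rebecca); (NULL, 8, Zane, NULL); (NULL, NULL, Xin, NULL); (NULL, NULL, NULL, NULL)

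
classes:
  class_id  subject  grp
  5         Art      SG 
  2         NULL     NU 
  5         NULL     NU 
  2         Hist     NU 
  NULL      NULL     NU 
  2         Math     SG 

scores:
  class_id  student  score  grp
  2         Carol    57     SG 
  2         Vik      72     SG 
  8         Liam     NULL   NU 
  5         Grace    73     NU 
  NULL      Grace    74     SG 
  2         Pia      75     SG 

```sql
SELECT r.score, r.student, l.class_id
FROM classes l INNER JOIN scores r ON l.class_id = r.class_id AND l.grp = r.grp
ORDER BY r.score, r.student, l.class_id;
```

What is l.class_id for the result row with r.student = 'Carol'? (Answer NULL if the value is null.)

2

INNER JOIN keeps only pairs where the ON condition holds.
Matching on l.class_id = r.class_id AND l.grp = r.grp. A NULL in a compared column never satisfies the condition.
- l (class_id=5, grp=SG) has no partner → excluded.
- l (class_id=2, grp=NU) has no partner → excluded.
- l (class_id=5, grp=NU) pairs with 1 row(s) of r.
- l (class_id=2, grp=NU) has no partner → excluded.
- l (class_id=NULL, grp=NU) has no partner → excluded.
- l (class_id=2, grp=SG) pairs with 3 row(s) of r.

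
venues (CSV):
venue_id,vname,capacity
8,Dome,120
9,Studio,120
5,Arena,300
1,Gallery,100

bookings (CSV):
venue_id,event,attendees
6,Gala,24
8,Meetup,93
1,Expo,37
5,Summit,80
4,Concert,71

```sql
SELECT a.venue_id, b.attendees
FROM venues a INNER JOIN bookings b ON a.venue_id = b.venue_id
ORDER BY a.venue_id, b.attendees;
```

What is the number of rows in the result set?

INNER JOIN keeps only pairs where the ON condition holds.
Matching on a.venue_id = b.venue_id.
- a[0] venue_id=8 → 1 match(es) in b → 1 row(s).
- a[1] venue_id=9 → no match; dropped.
- a[2] venue_id=5 → 1 match(es) in b → 1 row(s).
- a[3] venue_id=1 → 1 match(es) in b → 1 row(s).
Total: 3 rows.

3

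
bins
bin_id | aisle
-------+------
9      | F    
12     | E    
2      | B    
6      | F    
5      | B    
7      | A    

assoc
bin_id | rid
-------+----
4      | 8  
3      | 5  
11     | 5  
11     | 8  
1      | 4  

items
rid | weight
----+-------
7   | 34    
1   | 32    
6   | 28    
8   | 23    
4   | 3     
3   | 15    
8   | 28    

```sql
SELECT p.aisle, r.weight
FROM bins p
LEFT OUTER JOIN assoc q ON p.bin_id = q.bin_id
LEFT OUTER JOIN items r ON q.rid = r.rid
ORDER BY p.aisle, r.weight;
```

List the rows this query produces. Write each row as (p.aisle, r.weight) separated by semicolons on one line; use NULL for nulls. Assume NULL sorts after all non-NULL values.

(A, NULL); (B, NULL); (B, NULL); (E, NULL); (F, NULL); (F, NULL)

Joins associate left-to-right: bins LEFT JOIN assoc on bin_id gives 6 intermediate row(s).
Then LEFT JOIN `items r` on rid: each of those 6 rows is kept; rows whose q.rid has no match in r get NULL for r's columns.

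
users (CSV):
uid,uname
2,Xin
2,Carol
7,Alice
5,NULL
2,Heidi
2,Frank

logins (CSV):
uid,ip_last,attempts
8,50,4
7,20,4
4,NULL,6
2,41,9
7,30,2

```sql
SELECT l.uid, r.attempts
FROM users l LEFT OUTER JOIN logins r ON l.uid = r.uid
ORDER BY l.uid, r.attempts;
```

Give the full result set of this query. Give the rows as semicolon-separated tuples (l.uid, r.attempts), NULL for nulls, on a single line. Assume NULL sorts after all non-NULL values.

LEFT JOIN keeps every row from `users`; unmatched rows get NULL for `logins`'s columns.
Matching on l.uid = r.uid.
Matched pairs: 6; unmatched l rows kept: 1.

(2, 9); (2, 9); (2, 9); (2, 9); (5, NULL); (7, 2); (7, 4)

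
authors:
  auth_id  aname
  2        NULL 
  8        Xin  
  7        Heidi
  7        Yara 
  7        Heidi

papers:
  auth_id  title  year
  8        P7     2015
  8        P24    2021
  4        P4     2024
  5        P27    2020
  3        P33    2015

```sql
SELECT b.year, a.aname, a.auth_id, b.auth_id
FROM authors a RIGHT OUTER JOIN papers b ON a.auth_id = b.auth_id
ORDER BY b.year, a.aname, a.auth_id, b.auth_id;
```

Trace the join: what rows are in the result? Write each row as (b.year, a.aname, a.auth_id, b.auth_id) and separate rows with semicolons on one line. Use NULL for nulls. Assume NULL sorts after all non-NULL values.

(2015, Xin, 8, 8); (2015, NULL, NULL, 3); (2020, NULL, NULL, 5); (2021, Xin, 8, 8); (2024, NULL, NULL, 4)

RIGHT JOIN keeps every row from `papers`; unmatched rows get NULL for `authors`'s columns.
Matching on a.auth_id = b.auth_id.
- a row (auth_id=2): no match.
- a row (auth_id=8): matches 2 b row(s) → 2 output row(s).
- a row (auth_id=7): no match.
- a row (auth_id=7): no match.
- a row (auth_id=7): no match.
- plus 3 unmatched b row(s), each kept with NULL a columns.
After projecting and ordering:
b.year | a.aname | a.auth_id | b.auth_id
2015 | Xin | 8 | 8
2015 | NULL | NULL | 3
2020 | NULL | NULL | 5
2021 | Xin | 8 | 8
2024 | NULL | NULL | 4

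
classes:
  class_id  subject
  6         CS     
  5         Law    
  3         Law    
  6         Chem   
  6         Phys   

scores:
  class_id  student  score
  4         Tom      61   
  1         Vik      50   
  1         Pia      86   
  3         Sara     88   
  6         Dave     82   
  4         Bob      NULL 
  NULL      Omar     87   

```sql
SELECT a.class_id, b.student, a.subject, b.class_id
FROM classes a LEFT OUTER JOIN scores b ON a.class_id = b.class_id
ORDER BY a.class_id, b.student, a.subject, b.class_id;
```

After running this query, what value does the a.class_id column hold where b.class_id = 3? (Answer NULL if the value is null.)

LEFT JOIN keeps every row from `classes`; unmatched rows get NULL for `scores`'s columns.
Matching on a.class_id = b.class_id. A NULL in a compared column never satisfies the condition.
- class_id=6: 1 matching b row(s), so 1 row(s) emitted.
- class_id=5: no b row matches, row kept with b columns NULL.
- class_id=3: 1 matching b row(s), so 1 row(s) emitted.
- class_id=6: 1 matching b row(s), so 1 row(s) emitted.
- class_id=6: 1 matching b row(s), so 1 row(s) emitted.

3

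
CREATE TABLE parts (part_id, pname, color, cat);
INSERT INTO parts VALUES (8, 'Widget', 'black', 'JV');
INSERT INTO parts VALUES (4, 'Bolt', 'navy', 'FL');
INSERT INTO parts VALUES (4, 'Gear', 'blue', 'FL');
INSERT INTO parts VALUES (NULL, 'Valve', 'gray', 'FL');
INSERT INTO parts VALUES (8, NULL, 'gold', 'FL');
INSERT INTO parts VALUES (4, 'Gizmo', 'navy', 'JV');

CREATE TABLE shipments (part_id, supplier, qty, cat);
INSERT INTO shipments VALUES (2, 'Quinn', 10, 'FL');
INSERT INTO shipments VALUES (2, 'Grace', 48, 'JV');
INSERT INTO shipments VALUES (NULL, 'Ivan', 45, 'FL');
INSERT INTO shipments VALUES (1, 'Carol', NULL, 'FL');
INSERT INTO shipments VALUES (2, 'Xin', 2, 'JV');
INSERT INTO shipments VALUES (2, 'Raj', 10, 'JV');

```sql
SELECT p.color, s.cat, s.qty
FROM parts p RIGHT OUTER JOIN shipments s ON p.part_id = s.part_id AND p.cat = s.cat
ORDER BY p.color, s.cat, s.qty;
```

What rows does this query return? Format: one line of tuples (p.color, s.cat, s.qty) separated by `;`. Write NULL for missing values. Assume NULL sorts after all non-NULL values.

(NULL, FL, 10); (NULL, FL, 45); (NULL, FL, NULL); (NULL, JV, 2); (NULL, JV, 10); (NULL, JV, 48)

RIGHT JOIN keeps every row from `shipments`; unmatched rows get NULL for `parts`'s columns.
Matching on p.part_id = s.part_id AND p.cat = s.cat. A NULL in a compared column never satisfies the condition.
Matched pairs: 0; unmatched s rows kept: 6.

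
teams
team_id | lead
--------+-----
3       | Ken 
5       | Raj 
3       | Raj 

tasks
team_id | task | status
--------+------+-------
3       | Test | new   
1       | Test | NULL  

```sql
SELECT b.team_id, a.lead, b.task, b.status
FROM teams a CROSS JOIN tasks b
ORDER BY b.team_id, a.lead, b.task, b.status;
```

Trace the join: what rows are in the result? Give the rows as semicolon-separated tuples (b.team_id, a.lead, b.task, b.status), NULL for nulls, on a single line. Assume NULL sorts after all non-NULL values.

(1, Ken, Test, NULL); (1, Raj, Test, NULL); (1, Raj, Test, NULL); (3, Ken, Test, new); (3, Raj, Test, new); (3, Raj, Test, new)

CROSS JOIN pairs every row of `teams` with every row of `tasks`: 3 × 2 = 6 rows.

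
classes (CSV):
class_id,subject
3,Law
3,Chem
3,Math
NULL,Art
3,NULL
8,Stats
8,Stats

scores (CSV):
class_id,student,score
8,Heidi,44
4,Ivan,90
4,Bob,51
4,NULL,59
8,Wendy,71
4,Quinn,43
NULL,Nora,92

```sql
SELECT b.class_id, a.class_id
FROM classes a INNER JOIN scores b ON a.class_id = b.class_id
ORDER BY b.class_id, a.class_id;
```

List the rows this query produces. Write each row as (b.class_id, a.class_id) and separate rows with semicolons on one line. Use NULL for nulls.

(8, 8); (8, 8); (8, 8); (8, 8)

INNER JOIN keeps only pairs where the ON condition holds.
Matching on a.class_id = b.class_id. A NULL in a compared column never satisfies the condition.
- a row (class_id=3): no match → dropped.
- a row (class_id=3): no match → dropped.
- a row (class_id=3): no match → dropped.
- a row (class_id=NULL): no match → dropped.
- a row (class_id=3): no match → dropped.
- a row (class_id=8): matches 2 b row(s) → 2 output row(s).
- a row (class_id=8): matches 2 b row(s) → 2 output row(s).
After projecting and ordering:
b.class_id | a.class_id
8 | 8
8 | 8
8 | 8
8 | 8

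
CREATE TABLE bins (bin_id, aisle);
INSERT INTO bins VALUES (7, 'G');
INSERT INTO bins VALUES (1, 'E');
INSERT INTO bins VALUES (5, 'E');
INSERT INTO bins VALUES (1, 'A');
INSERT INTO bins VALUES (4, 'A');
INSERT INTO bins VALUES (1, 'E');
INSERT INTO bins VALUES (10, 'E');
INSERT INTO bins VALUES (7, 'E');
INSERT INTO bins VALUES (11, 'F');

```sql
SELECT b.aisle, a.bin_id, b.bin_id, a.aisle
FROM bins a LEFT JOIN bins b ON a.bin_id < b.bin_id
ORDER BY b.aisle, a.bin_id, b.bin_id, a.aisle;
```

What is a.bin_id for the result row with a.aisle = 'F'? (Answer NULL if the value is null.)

11

LEFT JOIN keeps every row from `bins a`; unmatched rows get NULL for `bins b`'s columns.
Matching on a.bin_id < b.bin_id.
Matched pairs: 32; unmatched a rows kept: 1.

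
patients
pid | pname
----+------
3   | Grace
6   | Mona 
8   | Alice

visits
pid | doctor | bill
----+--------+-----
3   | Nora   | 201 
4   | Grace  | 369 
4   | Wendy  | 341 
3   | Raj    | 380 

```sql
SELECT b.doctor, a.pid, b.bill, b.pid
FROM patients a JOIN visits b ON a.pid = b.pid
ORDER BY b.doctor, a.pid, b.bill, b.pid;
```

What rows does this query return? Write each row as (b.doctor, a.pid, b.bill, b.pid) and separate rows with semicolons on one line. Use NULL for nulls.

(Nora, 3, 201, 3); (Raj, 3, 380, 3)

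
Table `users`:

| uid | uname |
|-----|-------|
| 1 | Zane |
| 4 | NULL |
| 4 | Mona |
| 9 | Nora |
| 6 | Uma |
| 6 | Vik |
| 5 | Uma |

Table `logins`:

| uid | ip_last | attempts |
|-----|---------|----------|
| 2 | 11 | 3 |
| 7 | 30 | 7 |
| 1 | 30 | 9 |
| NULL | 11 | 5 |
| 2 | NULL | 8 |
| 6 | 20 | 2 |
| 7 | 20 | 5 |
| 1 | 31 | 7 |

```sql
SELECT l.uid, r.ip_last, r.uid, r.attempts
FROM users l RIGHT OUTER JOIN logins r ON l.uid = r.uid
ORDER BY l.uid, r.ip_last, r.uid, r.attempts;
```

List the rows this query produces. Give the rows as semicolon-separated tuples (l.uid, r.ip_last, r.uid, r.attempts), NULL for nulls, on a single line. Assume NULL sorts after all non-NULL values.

RIGHT JOIN keeps every row from `logins`; unmatched rows get NULL for `users`'s columns.
Matching on l.uid = r.uid. A NULL in a compared column never satisfies the condition.
Matched pairs: 4; unmatched r rows kept: 5.

(1, 30, 1, 9); (1, 31, 1, 7); (6, 20, 6, 2); (6, 20, 6, 2); (NULL, 11, 2, 3); (NULL, 11, NULL, 5); (NULL, 20, 7, 5); (NULL, 30, 7, 7); (NULL, NULL, 2, 8)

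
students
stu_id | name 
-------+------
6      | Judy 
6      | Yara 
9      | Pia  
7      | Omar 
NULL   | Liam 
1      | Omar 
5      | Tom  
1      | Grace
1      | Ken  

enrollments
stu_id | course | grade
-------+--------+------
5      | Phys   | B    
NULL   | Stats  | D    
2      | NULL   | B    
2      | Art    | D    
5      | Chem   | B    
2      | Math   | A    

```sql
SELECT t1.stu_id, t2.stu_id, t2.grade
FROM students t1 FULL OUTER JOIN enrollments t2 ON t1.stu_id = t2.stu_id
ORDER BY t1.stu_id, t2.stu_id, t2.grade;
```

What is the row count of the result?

FULL OUTER JOIN keeps every row from both sides; unmatched rows get NULL for the other side's columns.
Matching on t1.stu_id = t2.stu_id. A NULL in a compared column never satisfies the condition.
Matched pairs: 2; unmatched t1 rows kept: 8; unmatched t2 rows kept: 4.
Total: 2 matched + 12 padded = 14 rows.

14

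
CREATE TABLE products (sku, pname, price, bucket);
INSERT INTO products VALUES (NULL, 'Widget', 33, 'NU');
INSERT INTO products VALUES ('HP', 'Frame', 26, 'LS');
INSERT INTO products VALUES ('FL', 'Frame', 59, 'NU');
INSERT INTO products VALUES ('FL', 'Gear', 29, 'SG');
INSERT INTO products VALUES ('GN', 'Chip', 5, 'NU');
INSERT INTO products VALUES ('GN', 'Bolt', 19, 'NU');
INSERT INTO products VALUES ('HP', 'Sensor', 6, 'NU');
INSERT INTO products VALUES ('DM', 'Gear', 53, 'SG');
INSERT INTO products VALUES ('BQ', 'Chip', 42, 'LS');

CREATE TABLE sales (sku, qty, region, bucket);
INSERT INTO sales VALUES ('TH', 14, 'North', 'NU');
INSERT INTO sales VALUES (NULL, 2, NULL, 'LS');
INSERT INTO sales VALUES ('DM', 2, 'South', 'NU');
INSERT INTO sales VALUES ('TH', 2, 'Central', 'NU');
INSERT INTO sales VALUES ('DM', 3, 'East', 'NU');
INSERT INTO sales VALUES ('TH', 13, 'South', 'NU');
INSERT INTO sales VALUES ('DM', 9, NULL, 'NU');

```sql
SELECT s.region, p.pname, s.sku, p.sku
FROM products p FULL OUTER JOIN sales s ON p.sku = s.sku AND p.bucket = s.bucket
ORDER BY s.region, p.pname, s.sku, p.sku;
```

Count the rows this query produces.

FULL OUTER JOIN keeps every row from both sides; unmatched rows get NULL for the other side's columns.
Matching on p.sku = s.sku AND p.bucket = s.bucket. A NULL in a compared column never satisfies the condition.
Matched pairs: 0; unmatched p rows kept: 9; unmatched s rows kept: 7.
Total: 0 matched + 16 padded = 16 rows.

16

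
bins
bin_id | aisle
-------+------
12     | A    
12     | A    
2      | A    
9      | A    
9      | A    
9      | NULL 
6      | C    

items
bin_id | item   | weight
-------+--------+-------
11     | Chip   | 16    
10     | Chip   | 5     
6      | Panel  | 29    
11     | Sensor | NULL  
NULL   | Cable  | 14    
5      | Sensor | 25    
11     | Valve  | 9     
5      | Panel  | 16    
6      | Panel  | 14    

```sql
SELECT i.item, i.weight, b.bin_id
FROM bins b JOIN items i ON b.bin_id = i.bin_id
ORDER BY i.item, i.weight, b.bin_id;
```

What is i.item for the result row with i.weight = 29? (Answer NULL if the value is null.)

INNER JOIN keeps only pairs where the ON condition holds.
Matching on b.bin_id = i.bin_id. A NULL in a compared column never satisfies the condition.
- b (bin_id=12) has no partner → excluded.
- b (bin_id=12) has no partner → excluded.
- b (bin_id=2) has no partner → excluded.
- b (bin_id=9) has no partner → excluded.
- b (bin_id=9) has no partner → excluded.
- b (bin_id=9) has no partner → excluded.
- b (bin_id=6) pairs with 2 row(s) of i.

Panel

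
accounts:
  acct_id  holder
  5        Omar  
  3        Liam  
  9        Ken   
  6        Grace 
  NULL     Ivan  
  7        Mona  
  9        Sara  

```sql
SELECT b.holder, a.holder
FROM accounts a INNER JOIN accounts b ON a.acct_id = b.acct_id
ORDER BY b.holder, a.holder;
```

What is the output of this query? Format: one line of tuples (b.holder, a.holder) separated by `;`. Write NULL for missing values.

INNER JOIN keeps only pairs where the ON condition holds.
Matching on a.acct_id = b.acct_id. A NULL in a compared column never satisfies the condition.
Matched pairs: 8.

(Grace, Grace); (Ken, Ken); (Ken, Sara); (Liam, Liam); (Mona, Mona); (Omar, Omar); (Sara, Ken); (Sara, Sara)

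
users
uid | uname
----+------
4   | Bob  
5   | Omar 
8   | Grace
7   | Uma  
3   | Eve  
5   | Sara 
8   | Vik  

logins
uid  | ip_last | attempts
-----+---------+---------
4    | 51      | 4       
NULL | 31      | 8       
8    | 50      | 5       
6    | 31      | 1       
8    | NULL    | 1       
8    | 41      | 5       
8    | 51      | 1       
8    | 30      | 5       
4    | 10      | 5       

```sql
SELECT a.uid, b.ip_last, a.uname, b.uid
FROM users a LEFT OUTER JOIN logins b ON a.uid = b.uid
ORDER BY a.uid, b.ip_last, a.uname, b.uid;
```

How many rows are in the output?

16

LEFT JOIN keeps every row from `users`; unmatched rows get NULL for `logins`'s columns.
Matching on a.uid = b.uid. A NULL in a compared column never satisfies the condition.
Matched pairs: 12; unmatched a rows kept: 4.
Total: 12 matched + 4 padded = 16 rows.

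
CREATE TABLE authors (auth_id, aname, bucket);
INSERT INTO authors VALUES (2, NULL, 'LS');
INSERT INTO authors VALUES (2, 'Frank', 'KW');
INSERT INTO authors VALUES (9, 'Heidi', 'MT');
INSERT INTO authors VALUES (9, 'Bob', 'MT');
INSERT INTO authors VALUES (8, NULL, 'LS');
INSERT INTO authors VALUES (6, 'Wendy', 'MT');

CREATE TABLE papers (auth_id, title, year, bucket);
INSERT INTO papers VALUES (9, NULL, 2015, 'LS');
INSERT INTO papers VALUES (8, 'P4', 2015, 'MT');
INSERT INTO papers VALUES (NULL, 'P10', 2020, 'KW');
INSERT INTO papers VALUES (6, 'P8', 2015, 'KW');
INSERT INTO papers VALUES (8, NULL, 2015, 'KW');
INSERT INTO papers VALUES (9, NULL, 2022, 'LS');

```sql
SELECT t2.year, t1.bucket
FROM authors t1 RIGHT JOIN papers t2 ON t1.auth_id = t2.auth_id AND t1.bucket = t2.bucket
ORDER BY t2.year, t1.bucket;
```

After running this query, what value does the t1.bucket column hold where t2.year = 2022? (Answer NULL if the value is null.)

RIGHT JOIN keeps every row from `papers`; unmatched rows get NULL for `authors`'s columns.
Matching on t1.auth_id = t2.auth_id AND t1.bucket = t2.bucket. A NULL in a compared column never satisfies the condition.
- t1 row (auth_id=2, bucket=LS): no match.
- t1 row (auth_id=2, bucket=KW): no match.
- t1 row (auth_id=9, bucket=MT): no match.
- t1 row (auth_id=9, bucket=MT): no match.
- t1 row (auth_id=8, bucket=LS): no match.
- t1 row (auth_id=6, bucket=MT): no match.
- 6 row(s) from t2 found no t1 partner → padded with NULL.

NULL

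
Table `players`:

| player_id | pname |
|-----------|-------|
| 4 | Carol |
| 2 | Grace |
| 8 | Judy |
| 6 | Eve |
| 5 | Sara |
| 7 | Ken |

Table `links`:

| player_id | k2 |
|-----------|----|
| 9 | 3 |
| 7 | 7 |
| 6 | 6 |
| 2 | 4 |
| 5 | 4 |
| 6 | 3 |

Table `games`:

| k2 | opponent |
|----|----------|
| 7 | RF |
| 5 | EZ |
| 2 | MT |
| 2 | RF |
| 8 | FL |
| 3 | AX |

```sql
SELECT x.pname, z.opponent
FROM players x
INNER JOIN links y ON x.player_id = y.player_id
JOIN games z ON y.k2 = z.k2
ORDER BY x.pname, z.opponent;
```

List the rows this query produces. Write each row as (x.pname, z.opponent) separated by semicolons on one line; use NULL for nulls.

Joins associate left-to-right: players INNER JOIN links on player_id gives 5 intermediate row(s).
Then INNER JOIN `games z` on k2: keep only rows whose y.k2 appears in z.

(Eve, AX); (Ken, RF)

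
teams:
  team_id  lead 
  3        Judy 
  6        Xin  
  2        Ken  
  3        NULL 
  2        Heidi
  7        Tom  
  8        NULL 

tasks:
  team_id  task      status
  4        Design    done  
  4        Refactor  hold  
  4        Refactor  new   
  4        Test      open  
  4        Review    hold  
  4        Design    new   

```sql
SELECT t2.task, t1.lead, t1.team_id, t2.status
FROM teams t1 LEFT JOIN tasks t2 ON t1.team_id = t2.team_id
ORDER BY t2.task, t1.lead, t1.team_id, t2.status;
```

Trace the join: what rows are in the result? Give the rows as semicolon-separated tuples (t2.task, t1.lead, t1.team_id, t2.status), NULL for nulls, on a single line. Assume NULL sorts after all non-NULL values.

(NULL, Heidi, 2, NULL); (NULL, Judy, 3, NULL); (NULL, Ken, 2, NULL); (NULL, Tom, 7, NULL); (NULL, Xin, 6, NULL); (NULL, NULL, 3, NULL); (NULL, NULL, 8, NULL)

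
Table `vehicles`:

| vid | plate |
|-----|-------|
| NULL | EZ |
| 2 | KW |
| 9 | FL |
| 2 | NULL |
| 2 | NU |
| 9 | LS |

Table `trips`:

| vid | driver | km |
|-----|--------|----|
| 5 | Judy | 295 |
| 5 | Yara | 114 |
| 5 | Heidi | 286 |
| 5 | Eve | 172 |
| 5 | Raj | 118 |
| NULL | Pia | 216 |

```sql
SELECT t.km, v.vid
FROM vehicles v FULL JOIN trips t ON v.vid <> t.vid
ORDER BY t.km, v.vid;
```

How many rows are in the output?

27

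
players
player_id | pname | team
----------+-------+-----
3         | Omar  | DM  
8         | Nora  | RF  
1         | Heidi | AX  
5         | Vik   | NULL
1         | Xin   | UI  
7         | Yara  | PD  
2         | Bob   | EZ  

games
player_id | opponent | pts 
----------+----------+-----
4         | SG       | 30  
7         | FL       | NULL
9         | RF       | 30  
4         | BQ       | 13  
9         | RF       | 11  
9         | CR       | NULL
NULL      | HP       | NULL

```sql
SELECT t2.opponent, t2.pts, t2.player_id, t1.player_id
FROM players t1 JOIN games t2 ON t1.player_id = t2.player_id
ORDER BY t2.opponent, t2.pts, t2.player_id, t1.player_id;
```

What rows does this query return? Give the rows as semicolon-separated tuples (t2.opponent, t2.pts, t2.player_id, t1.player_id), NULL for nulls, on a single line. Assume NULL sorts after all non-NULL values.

(FL, NULL, 7, 7)

INNER JOIN keeps only pairs where the ON condition holds.
Matching on t1.player_id = t2.player_id. A NULL in a compared column never satisfies the condition.
- t1 (player_id=3) has no partner → excluded.
- t1 (player_id=8) has no partner → excluded.
- t1 (player_id=1) has no partner → excluded.
- t1 (player_id=5) has no partner → excluded.
- t1 (player_id=1) has no partner → excluded.
- t1 (player_id=7) pairs with 1 row(s) of t2.
- t1 (player_id=2) has no partner → excluded.
After projecting and ordering:
t2.opponent | t2.pts | t2.player_id | t1.player_id
FL | NULL | 7 | 7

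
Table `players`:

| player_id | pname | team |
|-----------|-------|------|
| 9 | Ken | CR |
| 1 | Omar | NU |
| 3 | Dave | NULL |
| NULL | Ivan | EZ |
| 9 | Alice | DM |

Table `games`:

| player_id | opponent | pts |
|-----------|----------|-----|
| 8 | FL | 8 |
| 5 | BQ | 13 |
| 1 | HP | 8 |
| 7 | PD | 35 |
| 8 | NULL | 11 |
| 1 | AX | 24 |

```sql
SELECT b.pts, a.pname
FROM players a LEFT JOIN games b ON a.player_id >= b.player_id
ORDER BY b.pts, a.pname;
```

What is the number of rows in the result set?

LEFT JOIN keeps every row from `players`; unmatched rows get NULL for `games`'s columns.
Matching on a.player_id >= b.player_id. A NULL in a compared column never satisfies the condition.
Matched pairs: 16; unmatched a rows kept: 1.
Total: 16 matched + 1 padded = 17 rows.

17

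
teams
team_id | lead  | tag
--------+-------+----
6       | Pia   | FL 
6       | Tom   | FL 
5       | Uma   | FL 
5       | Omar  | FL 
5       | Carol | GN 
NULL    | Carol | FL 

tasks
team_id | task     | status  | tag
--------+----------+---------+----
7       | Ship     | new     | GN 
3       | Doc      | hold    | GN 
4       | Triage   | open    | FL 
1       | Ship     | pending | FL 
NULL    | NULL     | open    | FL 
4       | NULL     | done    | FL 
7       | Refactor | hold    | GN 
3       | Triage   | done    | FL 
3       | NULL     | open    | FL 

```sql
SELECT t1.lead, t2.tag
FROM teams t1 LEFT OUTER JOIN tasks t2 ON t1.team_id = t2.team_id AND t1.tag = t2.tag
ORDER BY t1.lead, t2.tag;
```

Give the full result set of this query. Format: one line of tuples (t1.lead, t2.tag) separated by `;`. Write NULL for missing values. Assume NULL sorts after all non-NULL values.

LEFT JOIN keeps every row from `teams`; unmatched rows get NULL for `tasks`'s columns.
Matching on t1.team_id = t2.team_id AND t1.tag = t2.tag. A NULL in a compared column never satisfies the condition.
- team_id=6, tag=FL: no t2 row matches, row kept with t2 columns NULL.
- team_id=6, tag=FL: no t2 row matches, row kept with t2 columns NULL.
- team_id=5, tag=FL: no t2 row matches, row kept with t2 columns NULL.
- team_id=5, tag=FL: no t2 row matches, row kept with t2 columns NULL.
- team_id=5, tag=GN: no t2 row matches, row kept with t2 columns NULL.
- team_id=NULL, tag=FL: no t2 row matches, row kept with t2 columns NULL.
After projecting and ordering:
t1.lead | t2.tag
Carol | NULL
Carol | NULL
Omar | NULL
Pia | NULL
Tom | NULL
Uma | NULL

(Carol, NULL); (Carol, NULL); (Omar, NULL); (Pia, NULL); (Tom, NULL); (Uma, NULL)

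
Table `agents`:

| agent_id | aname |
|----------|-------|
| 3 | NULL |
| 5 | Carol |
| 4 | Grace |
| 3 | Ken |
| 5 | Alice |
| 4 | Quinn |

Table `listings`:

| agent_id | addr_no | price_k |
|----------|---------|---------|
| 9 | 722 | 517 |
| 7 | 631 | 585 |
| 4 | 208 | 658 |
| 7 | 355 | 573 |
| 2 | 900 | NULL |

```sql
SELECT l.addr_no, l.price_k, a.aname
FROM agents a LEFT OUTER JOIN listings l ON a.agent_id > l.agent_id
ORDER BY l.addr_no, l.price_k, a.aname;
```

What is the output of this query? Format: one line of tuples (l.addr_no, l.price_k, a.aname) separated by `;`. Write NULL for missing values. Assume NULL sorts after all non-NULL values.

LEFT JOIN keeps every row from `agents`; unmatched rows get NULL for `listings`'s columns.
Matching on a.agent_id > l.agent_id.
- a[0] agent_id=3 → 1 match(es) in l → 1 row(s).
- a[1] agent_id=5 → 2 match(es) in l → 2 row(s).
- a[2] agent_id=4 → 1 match(es) in l → 1 row(s).
- a[3] agent_id=3 → 1 match(es) in l → 1 row(s).
- a[4] agent_id=5 → 2 match(es) in l → 2 row(s).
- a[5] agent_id=4 → 1 match(es) in l → 1 row(s).
After projecting and ordering:
l.addr_no | l.price_k | a.aname
208 | 658 | Alice
208 | 658 | Carol
900 | NULL | Alice
900 | NULL | Carol
900 | NULL | Grace
900 | NULL | Ken
900 | NULL | Quinn
900 | NULL | NULL

(208, 658, Alice); (208, 658, Carol); (900, NULL, Alice); (900, NULL, Carol); (900, NULL, Grace); (900, NULL, Ken); (900, NULL, Quinn); (900, NULL, NULL)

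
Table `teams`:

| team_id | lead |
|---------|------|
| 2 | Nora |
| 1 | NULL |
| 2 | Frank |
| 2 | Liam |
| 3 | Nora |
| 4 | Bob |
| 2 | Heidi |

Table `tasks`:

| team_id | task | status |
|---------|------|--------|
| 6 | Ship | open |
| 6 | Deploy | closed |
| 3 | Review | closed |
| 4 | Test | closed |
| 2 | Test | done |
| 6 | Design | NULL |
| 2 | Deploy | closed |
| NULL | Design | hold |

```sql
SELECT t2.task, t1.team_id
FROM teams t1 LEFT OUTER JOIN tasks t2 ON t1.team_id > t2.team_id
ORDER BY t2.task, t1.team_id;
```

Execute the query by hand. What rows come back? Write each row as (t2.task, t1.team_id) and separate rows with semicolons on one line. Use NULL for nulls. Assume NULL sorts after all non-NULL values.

(Deploy, 3); (Deploy, 4); (Review, 4); (Test, 3); (Test, 4); (NULL, 1); (NULL, 2); (NULL, 2); (NULL, 2); (NULL, 2)

LEFT JOIN keeps every row from `teams`; unmatched rows get NULL for `tasks`'s columns.
Matching on t1.team_id > t2.team_id. A NULL in a compared column never satisfies the condition.
- t1 row (team_id=2): no match → kept, t2 columns NULL.
- t1 row (team_id=1): no match → kept, t2 columns NULL.
- t1 row (team_id=2): no match → kept, t2 columns NULL.
- t1 row (team_id=2): no match → kept, t2 columns NULL.
- t1 row (team_id=3): matches 2 t2 row(s) → 2 output row(s).
- t1 row (team_id=4): matches 3 t2 row(s) → 3 output row(s).
- t1 row (team_id=2): no match → kept, t2 columns NULL.
After projecting and ordering:
t2.task | t1.team_id
Deploy | 3
Deploy | 4
Review | 4
Test | 3
Test | 4
NULL | 1
NULL | 2
NULL | 2
NULL | 2
NULL | 2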